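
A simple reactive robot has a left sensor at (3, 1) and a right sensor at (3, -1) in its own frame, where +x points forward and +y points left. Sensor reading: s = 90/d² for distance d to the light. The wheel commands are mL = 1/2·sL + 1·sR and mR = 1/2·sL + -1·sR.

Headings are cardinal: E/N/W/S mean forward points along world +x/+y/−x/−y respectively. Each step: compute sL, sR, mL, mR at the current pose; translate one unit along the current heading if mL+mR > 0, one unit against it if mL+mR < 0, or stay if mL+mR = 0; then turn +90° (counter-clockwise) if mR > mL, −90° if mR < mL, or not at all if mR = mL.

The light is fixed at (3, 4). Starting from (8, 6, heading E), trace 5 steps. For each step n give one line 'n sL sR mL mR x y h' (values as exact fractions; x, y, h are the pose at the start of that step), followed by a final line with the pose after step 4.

0 90/73 18/13 1899/949 -729/949 8 6 E
1 9/5 45/13 567/130 -333/130 9 6 S
2 10 90/13 155/13 -25/13 9 5 W
3 45/16 45/26 1305/416 -135/416 8 5 N
4 90/73 18/13 1899/949 -729/949 8 6 E
final 9 6 S

n=0: pose=(8,6,E); sL=90/73, sR=18/13; mL=1899/949, mR=-729/949; mL+mR=90/73 → advance +1; mR−mL=-36/13 → turn -1·90°
n=1: pose=(9,6,S); sL=9/5, sR=45/13; mL=567/130, mR=-333/130; mL+mR=9/5 → advance +1; mR−mL=-90/13 → turn -1·90°
n=2: pose=(9,5,W); sL=10, sR=90/13; mL=155/13, mR=-25/13; mL+mR=10 → advance +1; mR−mL=-180/13 → turn -1·90°
n=3: pose=(8,5,N); sL=45/16, sR=45/26; mL=1305/416, mR=-135/416; mL+mR=45/16 → advance +1; mR−mL=-45/13 → turn -1·90°
n=4: pose=(8,6,E); sL=90/73, sR=18/13; mL=1899/949, mR=-729/949; mL+mR=90/73 → advance +1; mR−mL=-36/13 → turn -1·90°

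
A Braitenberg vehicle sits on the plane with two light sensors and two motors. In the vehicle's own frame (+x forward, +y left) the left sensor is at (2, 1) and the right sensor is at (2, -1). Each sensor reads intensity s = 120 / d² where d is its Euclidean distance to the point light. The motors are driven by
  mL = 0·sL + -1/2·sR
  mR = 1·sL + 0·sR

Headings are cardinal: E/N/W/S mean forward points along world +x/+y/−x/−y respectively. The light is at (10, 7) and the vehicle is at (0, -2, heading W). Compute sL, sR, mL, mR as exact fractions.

30/61 15/26 -15/52 30/61

left sensor world pos  = (-2, -3); dL² = 244
right sensor world pos = (-2, -1); dR² = 208
sL = 120/244 = 30/61
sR = 120/208 = 15/26
mL = 0·sL + -1/2·sR = -15/52
mR = 1·sL + 0·sR = 30/61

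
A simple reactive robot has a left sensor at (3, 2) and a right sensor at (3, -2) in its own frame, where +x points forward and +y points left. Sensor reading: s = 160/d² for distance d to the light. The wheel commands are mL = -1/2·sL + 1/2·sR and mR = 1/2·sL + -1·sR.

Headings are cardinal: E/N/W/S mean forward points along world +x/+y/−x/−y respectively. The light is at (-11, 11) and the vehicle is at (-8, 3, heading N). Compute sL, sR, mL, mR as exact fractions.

left sensor world pos  = (-10, 6); dL² = 26
right sensor world pos = (-6, 6); dR² = 50
sL = 160/26 = 80/13
sR = 160/50 = 16/5
mL = -1/2·sL + 1/2·sR = -96/65
mR = 1/2·sL + -1·sR = -8/65

80/13 16/5 -96/65 -8/65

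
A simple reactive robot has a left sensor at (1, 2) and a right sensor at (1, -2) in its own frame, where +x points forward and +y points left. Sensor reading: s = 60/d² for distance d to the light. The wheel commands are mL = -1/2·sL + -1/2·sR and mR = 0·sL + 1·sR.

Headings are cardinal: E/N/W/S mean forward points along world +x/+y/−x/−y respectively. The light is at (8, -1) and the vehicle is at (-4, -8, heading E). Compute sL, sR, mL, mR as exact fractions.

left sensor world pos  = (-3, -6); dL² = 146
right sensor world pos = (-3, -10); dR² = 202
sL = 60/146 = 30/73
sR = 60/202 = 30/101
mL = -1/2·sL + -1/2·sR = -2610/7373
mR = 0·sL + 1·sR = 30/101

30/73 30/101 -2610/7373 30/101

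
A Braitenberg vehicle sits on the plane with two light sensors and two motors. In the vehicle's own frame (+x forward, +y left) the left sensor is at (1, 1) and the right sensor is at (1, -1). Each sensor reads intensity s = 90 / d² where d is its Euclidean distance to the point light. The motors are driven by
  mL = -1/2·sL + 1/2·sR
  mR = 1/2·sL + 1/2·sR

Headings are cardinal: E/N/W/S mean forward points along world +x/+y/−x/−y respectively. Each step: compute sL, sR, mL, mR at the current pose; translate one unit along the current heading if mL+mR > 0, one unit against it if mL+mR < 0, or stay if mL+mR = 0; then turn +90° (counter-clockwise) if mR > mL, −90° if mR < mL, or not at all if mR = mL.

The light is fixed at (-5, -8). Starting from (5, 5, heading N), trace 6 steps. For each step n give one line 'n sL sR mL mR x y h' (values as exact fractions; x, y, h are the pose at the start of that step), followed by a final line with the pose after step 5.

0 90/277 90/317 -1800/87809 26730/87809 5 5 N
1 9/25 5/17 -14/425 139/425 5 6 W
2 90/269 90/233 1620/62677 22590/62677 4 6 S
3 45/148 45/122 585/18056 6075/18056 4 5 E
4 90/277 90/317 -1800/87809 26730/87809 5 5 N
5 9/25 5/17 -14/425 139/425 5 6 W
final 4 6 S

n=0: pose=(5,5,N); sL=90/277, sR=90/317; mL=-1800/87809, mR=26730/87809; mL+mR=90/317 → advance +1; mR−mL=90/277 → turn +1·90°
n=1: pose=(5,6,W); sL=9/25, sR=5/17; mL=-14/425, mR=139/425; mL+mR=5/17 → advance +1; mR−mL=9/25 → turn +1·90°
n=2: pose=(4,6,S); sL=90/269, sR=90/233; mL=1620/62677, mR=22590/62677; mL+mR=90/233 → advance +1; mR−mL=90/269 → turn +1·90°
n=3: pose=(4,5,E); sL=45/148, sR=45/122; mL=585/18056, mR=6075/18056; mL+mR=45/122 → advance +1; mR−mL=45/148 → turn +1·90°
n=4: pose=(5,5,N); sL=90/277, sR=90/317; mL=-1800/87809, mR=26730/87809; mL+mR=90/317 → advance +1; mR−mL=90/277 → turn +1·90°
n=5: pose=(5,6,W); sL=9/25, sR=5/17; mL=-14/425, mR=139/425; mL+mR=5/17 → advance +1; mR−mL=9/25 → turn +1·90°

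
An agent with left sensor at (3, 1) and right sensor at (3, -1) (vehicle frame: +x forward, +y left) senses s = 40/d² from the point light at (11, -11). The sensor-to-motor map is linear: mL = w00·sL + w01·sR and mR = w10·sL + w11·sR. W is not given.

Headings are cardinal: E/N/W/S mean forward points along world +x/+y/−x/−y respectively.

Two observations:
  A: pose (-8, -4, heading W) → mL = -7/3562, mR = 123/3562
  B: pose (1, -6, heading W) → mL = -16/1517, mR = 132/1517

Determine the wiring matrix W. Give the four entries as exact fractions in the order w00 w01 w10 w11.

obs A: pose=(-8,-4,W) → sL=1/13, sR=10/137, mL=-7/3562, mR=123/3562
obs B: pose=(1,-6,W) → sL=8/37, sR=8/41, mL=-16/1517, mR=132/1517
sensor matrix S = [[1/13, 10/137], [8/37, 8/41]]; det S = -2088/2701777
solve [mL_A; mL_B] = S·[w00; w01] and [mR_A; mR_B] = S·[w10; w11]:
  w00 = -1/2, w01 = 1/2, w10 = -1/2, w11 = 1

-1/2 1/2 -1/2 1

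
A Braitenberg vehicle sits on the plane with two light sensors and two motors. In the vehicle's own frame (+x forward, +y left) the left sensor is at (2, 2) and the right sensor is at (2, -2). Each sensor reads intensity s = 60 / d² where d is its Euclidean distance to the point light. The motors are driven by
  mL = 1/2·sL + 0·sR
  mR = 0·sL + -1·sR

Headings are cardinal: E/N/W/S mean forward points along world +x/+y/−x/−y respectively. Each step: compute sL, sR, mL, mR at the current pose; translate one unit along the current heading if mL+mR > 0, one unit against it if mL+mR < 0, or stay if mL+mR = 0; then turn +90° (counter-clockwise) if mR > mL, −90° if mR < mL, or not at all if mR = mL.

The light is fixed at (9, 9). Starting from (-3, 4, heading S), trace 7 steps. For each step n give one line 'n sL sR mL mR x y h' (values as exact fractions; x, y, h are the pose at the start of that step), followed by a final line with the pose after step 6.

n=0: pose=(-3,4,S); sL=60/149, sR=12/49; mL=30/149, mR=-12/49; mL+mR=-318/7301 → advance -1; mR−mL=-3258/7301 → turn -1·90°
n=1: pose=(-3,5,W); sL=15/58, sR=3/10; mL=15/116, mR=-3/10; mL+mR=-99/580 → advance -1; mR−mL=-249/580 → turn -1·90°
n=2: pose=(-2,5,N); sL=60/173, sR=12/17; mL=30/173, mR=-12/17; mL+mR=-1566/2941 → advance -1; mR−mL=-2586/2941 → turn -1·90°
n=3: pose=(-2,4,E); sL=2/3, sR=6/13; mL=1/3, mR=-6/13; mL+mR=-5/39 → advance -1; mR−mL=-31/39 → turn -1·90°
n=4: pose=(-3,4,S); sL=60/149, sR=12/49; mL=30/149, mR=-12/49; mL+mR=-318/7301 → advance -1; mR−mL=-3258/7301 → turn -1·90°
n=5: pose=(-3,5,W); sL=15/58, sR=3/10; mL=15/116, mR=-3/10; mL+mR=-99/580 → advance -1; mR−mL=-249/580 → turn -1·90°
n=6: pose=(-2,5,N); sL=60/173, sR=12/17; mL=30/173, mR=-12/17; mL+mR=-1566/2941 → advance -1; mR−mL=-2586/2941 → turn -1·90°

0 60/149 12/49 30/149 -12/49 -3 4 S
1 15/58 3/10 15/116 -3/10 -3 5 W
2 60/173 12/17 30/173 -12/17 -2 5 N
3 2/3 6/13 1/3 -6/13 -2 4 E
4 60/149 12/49 30/149 -12/49 -3 4 S
5 15/58 3/10 15/116 -3/10 -3 5 W
6 60/173 12/17 30/173 -12/17 -2 5 N
final -2 4 E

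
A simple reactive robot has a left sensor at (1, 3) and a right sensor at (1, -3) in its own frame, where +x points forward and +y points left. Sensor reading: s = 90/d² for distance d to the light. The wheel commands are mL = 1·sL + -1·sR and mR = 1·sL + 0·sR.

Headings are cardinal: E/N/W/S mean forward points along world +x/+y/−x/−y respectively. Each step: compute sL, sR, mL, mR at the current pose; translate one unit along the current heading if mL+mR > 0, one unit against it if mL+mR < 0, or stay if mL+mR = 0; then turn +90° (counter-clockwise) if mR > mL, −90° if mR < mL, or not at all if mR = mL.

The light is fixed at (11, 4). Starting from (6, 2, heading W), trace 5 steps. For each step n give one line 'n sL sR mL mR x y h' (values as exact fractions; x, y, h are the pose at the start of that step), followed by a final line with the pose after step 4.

n=0: pose=(6,2,W); sL=90/61, sR=90/37; mL=-2160/2257, mR=90/61; mL+mR=1170/2257 → advance +1; mR−mL=90/37 → turn +1·90°
n=1: pose=(5,2,S); sL=5, sR=1; mL=4, mR=5; mL+mR=9 → advance +1; mR−mL=1 → turn +1·90°
n=2: pose=(5,1,E); sL=18/5, sR=90/61; mL=648/305, mR=18/5; mL+mR=1746/305 → advance +1; mR−mL=90/61 → turn +1·90°
n=3: pose=(6,1,N); sL=45/34, sR=45/4; mL=-675/68, mR=45/34; mL+mR=-585/68 → advance -1; mR−mL=45/4 → turn +1·90°
n=4: pose=(6,0,W); sL=18/17, sR=90/37; mL=-864/629, mR=18/17; mL+mR=-198/629 → advance -1; mR−mL=90/37 → turn +1·90°

0 90/61 90/37 -2160/2257 90/61 6 2 W
1 5 1 4 5 5 2 S
2 18/5 90/61 648/305 18/5 5 1 E
3 45/34 45/4 -675/68 45/34 6 1 N
4 18/17 90/37 -864/629 18/17 6 0 W
final 7 0 S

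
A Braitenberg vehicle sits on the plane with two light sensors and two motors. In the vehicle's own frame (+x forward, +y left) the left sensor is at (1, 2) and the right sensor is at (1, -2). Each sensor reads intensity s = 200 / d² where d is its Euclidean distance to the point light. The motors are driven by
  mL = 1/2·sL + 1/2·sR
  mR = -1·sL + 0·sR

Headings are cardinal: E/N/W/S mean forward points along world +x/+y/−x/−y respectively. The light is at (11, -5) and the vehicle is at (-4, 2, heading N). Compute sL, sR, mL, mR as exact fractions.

left sensor world pos  = (-6, 3); dL² = 353
right sensor world pos = (-2, 3); dR² = 233
sL = 200/353 = 200/353
sR = 200/233 = 200/233
mL = 1/2·sL + 1/2·sR = 58600/82249
mR = -1·sL + 0·sR = -200/353

200/353 200/233 58600/82249 -200/353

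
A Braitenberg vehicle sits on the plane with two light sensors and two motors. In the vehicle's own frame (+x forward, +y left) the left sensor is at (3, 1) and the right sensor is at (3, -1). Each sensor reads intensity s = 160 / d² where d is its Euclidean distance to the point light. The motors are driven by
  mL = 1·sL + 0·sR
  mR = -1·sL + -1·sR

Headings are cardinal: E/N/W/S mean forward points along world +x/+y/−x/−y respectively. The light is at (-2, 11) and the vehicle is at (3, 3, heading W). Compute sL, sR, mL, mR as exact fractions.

32/17 160/53 32/17 -4416/901

left sensor world pos  = (0, 2); dL² = 85
right sensor world pos = (0, 4); dR² = 53
sL = 160/85 = 32/17
sR = 160/53 = 160/53
mL = 1·sL + 0·sR = 32/17
mR = -1·sL + -1·sR = -4416/901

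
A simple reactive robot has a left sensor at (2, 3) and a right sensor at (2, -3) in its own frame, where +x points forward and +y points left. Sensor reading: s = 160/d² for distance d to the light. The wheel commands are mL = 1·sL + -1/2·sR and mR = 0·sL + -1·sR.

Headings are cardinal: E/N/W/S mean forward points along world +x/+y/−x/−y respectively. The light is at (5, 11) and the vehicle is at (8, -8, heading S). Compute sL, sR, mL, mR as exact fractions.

160/477 160/441 400/2597 -160/441

left sensor world pos  = (11, -10); dL² = 477
right sensor world pos = (5, -10); dR² = 441
sL = 160/477 = 160/477
sR = 160/441 = 160/441
mL = 1·sL + -1/2·sR = 400/2597
mR = 0·sL + -1·sR = -160/441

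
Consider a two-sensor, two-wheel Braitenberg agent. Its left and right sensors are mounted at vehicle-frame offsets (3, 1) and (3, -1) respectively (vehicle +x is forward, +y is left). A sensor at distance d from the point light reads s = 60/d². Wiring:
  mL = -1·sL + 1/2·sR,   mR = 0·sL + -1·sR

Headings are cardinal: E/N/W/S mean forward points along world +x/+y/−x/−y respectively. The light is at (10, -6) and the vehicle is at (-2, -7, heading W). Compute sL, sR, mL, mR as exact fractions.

left sensor world pos  = (-5, -8); dL² = 229
right sensor world pos = (-5, -6); dR² = 225
sL = 60/229 = 60/229
sR = 60/225 = 4/15
mL = -1·sL + 1/2·sR = -442/3435
mR = 0·sL + -1·sR = -4/15

60/229 4/15 -442/3435 -4/15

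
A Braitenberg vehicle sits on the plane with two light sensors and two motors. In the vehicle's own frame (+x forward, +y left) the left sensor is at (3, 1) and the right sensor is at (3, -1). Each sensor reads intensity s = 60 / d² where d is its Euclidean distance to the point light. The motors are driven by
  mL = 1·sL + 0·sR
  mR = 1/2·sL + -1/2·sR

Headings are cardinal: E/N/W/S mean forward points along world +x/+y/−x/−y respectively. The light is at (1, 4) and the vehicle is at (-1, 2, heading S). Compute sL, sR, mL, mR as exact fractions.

left sensor world pos  = (0, -1); dL² = 26
right sensor world pos = (-2, -1); dR² = 34
sL = 60/26 = 30/13
sR = 60/34 = 30/17
mL = 1·sL + 0·sR = 30/13
mR = 1/2·sL + -1/2·sR = 60/221

30/13 30/17 30/13 60/221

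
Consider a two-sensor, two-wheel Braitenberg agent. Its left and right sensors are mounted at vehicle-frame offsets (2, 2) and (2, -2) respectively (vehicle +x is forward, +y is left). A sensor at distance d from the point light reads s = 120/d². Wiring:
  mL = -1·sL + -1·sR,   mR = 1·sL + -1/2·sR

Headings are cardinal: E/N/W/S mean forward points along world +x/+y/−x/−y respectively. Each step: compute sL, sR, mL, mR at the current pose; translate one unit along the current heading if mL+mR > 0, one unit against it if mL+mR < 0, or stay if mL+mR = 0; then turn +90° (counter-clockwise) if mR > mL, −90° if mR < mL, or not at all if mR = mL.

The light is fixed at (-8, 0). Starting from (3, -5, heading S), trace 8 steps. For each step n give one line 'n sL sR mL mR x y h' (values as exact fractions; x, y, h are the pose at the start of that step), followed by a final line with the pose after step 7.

0 60/109 12/13 -2088/1417 126/1417 3 -5 S
1 120/173 24/41 -9072/7093 2844/7093 3 -4 E
2 30/17 30/37 -1620/629 855/629 2 -4 N
3 120/113 120/73 -22320/8249 1980/8249 2 -5 W
4 60/109 12/13 -2088/1417 126/1417 3 -5 S
5 120/173 24/41 -9072/7093 2844/7093 3 -4 E
6 30/17 30/37 -1620/629 855/629 2 -4 N
7 120/113 120/73 -22320/8249 1980/8249 2 -5 W
final 3 -5 S

n=0: pose=(3,-5,S); sL=60/109, sR=12/13; mL=-2088/1417, mR=126/1417; mL+mR=-18/13 → advance -1; mR−mL=2214/1417 → turn +1·90°
n=1: pose=(3,-4,E); sL=120/173, sR=24/41; mL=-9072/7093, mR=2844/7093; mL+mR=-36/41 → advance -1; mR−mL=11916/7093 → turn +1·90°
n=2: pose=(2,-4,N); sL=30/17, sR=30/37; mL=-1620/629, mR=855/629; mL+mR=-45/37 → advance -1; mR−mL=2475/629 → turn +1·90°
n=3: pose=(2,-5,W); sL=120/113, sR=120/73; mL=-22320/8249, mR=1980/8249; mL+mR=-180/73 → advance -1; mR−mL=24300/8249 → turn +1·90°
n=4: pose=(3,-5,S); sL=60/109, sR=12/13; mL=-2088/1417, mR=126/1417; mL+mR=-18/13 → advance -1; mR−mL=2214/1417 → turn +1·90°
n=5: pose=(3,-4,E); sL=120/173, sR=24/41; mL=-9072/7093, mR=2844/7093; mL+mR=-36/41 → advance -1; mR−mL=11916/7093 → turn +1·90°
n=6: pose=(2,-4,N); sL=30/17, sR=30/37; mL=-1620/629, mR=855/629; mL+mR=-45/37 → advance -1; mR−mL=2475/629 → turn +1·90°
n=7: pose=(2,-5,W); sL=120/113, sR=120/73; mL=-22320/8249, mR=1980/8249; mL+mR=-180/73 → advance -1; mR−mL=24300/8249 → turn +1·90°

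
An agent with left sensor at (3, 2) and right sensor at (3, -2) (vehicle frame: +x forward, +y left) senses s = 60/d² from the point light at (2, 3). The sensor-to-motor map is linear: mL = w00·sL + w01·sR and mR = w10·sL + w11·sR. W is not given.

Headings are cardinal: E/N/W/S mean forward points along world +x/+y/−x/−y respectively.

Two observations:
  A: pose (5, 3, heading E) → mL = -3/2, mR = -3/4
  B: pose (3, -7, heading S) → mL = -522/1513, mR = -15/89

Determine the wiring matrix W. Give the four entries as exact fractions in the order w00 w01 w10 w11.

obs A: pose=(5,3,E) → sL=3/2, sR=3/2, mL=-3/2, mR=-3/4
obs B: pose=(3,-7,S) → sL=30/89, sR=6/17, mL=-522/1513, mR=-15/89
sensor matrix S = [[3/2, 3/2], [30/89, 6/17]]; det S = 36/1513
solve [mL_A; mL_B] = S·[w00; w01] and [mR_A; mR_B] = S·[w10; w11]:
  w00 = -1/2, w01 = -1/2, w10 = -1/2, w11 = 0

-1/2 -1/2 -1/2 0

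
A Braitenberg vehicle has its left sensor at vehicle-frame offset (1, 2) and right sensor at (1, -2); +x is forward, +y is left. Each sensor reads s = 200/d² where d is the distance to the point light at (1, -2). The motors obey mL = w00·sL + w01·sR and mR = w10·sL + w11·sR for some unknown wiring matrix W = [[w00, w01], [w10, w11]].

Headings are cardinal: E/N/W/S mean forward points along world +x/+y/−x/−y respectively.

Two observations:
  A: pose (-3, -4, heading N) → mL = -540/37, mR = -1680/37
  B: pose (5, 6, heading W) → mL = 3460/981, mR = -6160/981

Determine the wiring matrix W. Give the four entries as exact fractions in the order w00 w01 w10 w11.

obs A: pose=(-3,-4,N) → sL=200/37, sR=40, mL=-540/37, mR=-1680/37
obs B: pose=(5,6,W) → sL=40/9, sR=200/109, mL=3460/981, mR=-6160/981
sensor matrix S = [[200/37, 40], [40/9, 200/109]]; det S = -6092800/36297
solve [mL_A; mL_B] = S·[w00; w01] and [mR_A; mR_B] = S·[w10; w11]:
  w00 = 1, w01 = -1/2, w10 = -1, w11 = -1

1 -1/2 -1 -1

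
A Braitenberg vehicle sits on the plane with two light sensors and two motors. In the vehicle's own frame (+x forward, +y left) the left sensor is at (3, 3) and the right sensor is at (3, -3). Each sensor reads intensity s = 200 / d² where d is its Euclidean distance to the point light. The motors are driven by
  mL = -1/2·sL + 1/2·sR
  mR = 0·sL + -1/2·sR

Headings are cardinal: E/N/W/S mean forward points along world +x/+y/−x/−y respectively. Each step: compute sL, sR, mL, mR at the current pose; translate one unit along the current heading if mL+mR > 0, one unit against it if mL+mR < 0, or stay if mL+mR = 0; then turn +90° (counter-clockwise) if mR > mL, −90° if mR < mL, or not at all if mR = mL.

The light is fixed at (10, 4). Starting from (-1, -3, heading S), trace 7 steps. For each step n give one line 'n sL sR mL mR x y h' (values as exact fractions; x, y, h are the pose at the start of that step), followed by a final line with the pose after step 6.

n=0: pose=(-1,-3,S); sL=50/41, sR=25/37; mL=-825/3034, mR=-25/74; mL+mR=-25/41 → advance -1; mR−mL=-100/1517 → turn -1·90°
n=1: pose=(-1,-2,W); sL=200/277, sR=40/41; mL=1440/11357, mR=-20/41; mL+mR=-100/277 → advance -1; mR−mL=-6980/11357 → turn -1·90°
n=2: pose=(0,-2,N); sL=100/89, sR=100/29; mL=3000/2581, mR=-50/29; mL+mR=-50/89 → advance -1; mR−mL=-7450/2581 → turn -1·90°
n=3: pose=(0,-3,E); sL=40/13, sR=200/149; mL=-1680/1937, mR=-100/149; mL+mR=-20/13 → advance -1; mR−mL=380/1937 → turn +1·90°
n=4: pose=(-1,-3,N); sL=50/53, sR=5/2; mL=165/212, mR=-5/4; mL+mR=-25/53 → advance -1; mR−mL=-215/106 → turn -1·90°
n=5: pose=(-1,-4,E); sL=200/89, sR=40/37; mL=-1920/3293, mR=-20/37; mL+mR=-100/89 → advance -1; mR−mL=140/3293 → turn +1·90°
n=6: pose=(-2,-4,N); sL=4/5, sR=100/53; mL=144/265, mR=-50/53; mL+mR=-2/5 → advance -1; mR−mL=-394/265 → turn -1·90°

0 50/41 25/37 -825/3034 -25/74 -1 -3 S
1 200/277 40/41 1440/11357 -20/41 -1 -2 W
2 100/89 100/29 3000/2581 -50/29 0 -2 N
3 40/13 200/149 -1680/1937 -100/149 0 -3 E
4 50/53 5/2 165/212 -5/4 -1 -3 N
5 200/89 40/37 -1920/3293 -20/37 -1 -4 E
6 4/5 100/53 144/265 -50/53 -2 -4 N
final -2 -5 E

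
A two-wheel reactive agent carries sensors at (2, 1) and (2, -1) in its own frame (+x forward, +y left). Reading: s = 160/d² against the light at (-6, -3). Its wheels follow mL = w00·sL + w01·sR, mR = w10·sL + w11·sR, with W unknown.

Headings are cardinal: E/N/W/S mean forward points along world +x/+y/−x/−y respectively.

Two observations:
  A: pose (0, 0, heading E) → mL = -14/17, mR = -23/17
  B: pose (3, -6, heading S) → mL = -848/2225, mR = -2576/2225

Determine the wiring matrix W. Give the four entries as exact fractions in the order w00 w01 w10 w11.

obs A: pose=(0,0,E) → sL=2, sR=40/17, mL=-14/17, mR=-23/17
obs B: pose=(3,-6,S) → sL=32/25, sR=160/89, mL=-848/2225, mR=-2576/2225
sensor matrix S = [[2, 40/17], [32/25, 160/89]]; det S = 4416/7565
solve [mL_A; mL_B] = S·[w00; w01] and [mR_A; mR_B] = S·[w10; w11]:
  w00 = -1, w01 = 1/2, w10 = 1/2, w11 = -1

-1 1/2 1/2 -1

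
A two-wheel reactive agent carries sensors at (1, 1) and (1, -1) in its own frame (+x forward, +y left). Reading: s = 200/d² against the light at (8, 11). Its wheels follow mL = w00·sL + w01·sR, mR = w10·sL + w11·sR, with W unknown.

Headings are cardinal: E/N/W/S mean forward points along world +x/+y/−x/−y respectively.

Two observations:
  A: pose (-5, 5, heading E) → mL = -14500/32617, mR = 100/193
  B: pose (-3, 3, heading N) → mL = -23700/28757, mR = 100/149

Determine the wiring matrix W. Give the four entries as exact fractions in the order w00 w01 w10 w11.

1/2 -1 0 1/2

obs A: pose=(-5,5,E) → sL=200/169, sR=200/193, mL=-14500/32617, mR=100/193
obs B: pose=(-3,3,N) → sL=200/193, sR=200/149, mL=-23700/28757, mR=100/149
sensor matrix S = [[200/169, 200/193], [200/193, 200/149]]; det S = 482720000/937967069
solve [mL_A; mL_B] = S·[w00; w01] and [mR_A; mR_B] = S·[w10; w11]:
  w00 = 1/2, w01 = -1, w10 = 0, w11 = 1/2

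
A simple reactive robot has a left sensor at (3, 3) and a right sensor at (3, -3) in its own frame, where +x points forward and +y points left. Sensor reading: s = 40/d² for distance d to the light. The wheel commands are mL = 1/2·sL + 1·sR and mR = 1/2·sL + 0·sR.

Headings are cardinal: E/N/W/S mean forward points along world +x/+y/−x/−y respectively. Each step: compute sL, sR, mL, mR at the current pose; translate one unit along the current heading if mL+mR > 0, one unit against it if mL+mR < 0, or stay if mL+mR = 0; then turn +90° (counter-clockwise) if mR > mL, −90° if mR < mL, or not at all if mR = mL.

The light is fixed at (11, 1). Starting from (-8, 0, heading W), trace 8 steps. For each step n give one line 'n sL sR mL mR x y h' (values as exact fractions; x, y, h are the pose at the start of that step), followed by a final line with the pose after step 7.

0 2/25 5/61 186/1525 1/25 -8 0 W
1 40/533 40/293 27180/156169 20/533 -9 0 N
2 20/149 20/149 30/149 10/149 -9 1 E
3 8/53 40/493 4092/26129 4/53 -8 1 S
4 2/25 5/61 186/1525 1/25 -8 0 W
5 40/533 40/293 27180/156169 20/533 -9 0 N
6 20/149 20/149 30/149 10/149 -9 1 E
7 8/53 40/493 4092/26129 4/53 -8 1 S
final -8 0 W

n=0: pose=(-8,0,W); sL=2/25, sR=5/61; mL=186/1525, mR=1/25; mL+mR=247/1525 → advance +1; mR−mL=-5/61 → turn -1·90°
n=1: pose=(-9,0,N); sL=40/533, sR=40/293; mL=27180/156169, mR=20/533; mL+mR=33040/156169 → advance +1; mR−mL=-40/293 → turn -1·90°
n=2: pose=(-9,1,E); sL=20/149, sR=20/149; mL=30/149, mR=10/149; mL+mR=40/149 → advance +1; mR−mL=-20/149 → turn -1·90°
n=3: pose=(-8,1,S); sL=8/53, sR=40/493; mL=4092/26129, mR=4/53; mL+mR=6064/26129 → advance +1; mR−mL=-40/493 → turn -1·90°
n=4: pose=(-8,0,W); sL=2/25, sR=5/61; mL=186/1525, mR=1/25; mL+mR=247/1525 → advance +1; mR−mL=-5/61 → turn -1·90°
n=5: pose=(-9,0,N); sL=40/533, sR=40/293; mL=27180/156169, mR=20/533; mL+mR=33040/156169 → advance +1; mR−mL=-40/293 → turn -1·90°
n=6: pose=(-9,1,E); sL=20/149, sR=20/149; mL=30/149, mR=10/149; mL+mR=40/149 → advance +1; mR−mL=-20/149 → turn -1·90°
n=7: pose=(-8,1,S); sL=8/53, sR=40/493; mL=4092/26129, mR=4/53; mL+mR=6064/26129 → advance +1; mR−mL=-40/493 → turn -1·90°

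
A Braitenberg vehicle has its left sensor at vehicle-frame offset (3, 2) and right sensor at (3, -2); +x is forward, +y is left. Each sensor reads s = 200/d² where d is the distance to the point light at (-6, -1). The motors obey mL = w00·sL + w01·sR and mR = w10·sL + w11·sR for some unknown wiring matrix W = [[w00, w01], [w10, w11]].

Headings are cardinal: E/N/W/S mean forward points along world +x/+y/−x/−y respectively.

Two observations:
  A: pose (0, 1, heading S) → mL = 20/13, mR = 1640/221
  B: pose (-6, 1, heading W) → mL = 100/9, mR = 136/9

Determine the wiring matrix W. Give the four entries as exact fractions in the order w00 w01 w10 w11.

obs A: pose=(0,1,S) → sL=40/13, sR=200/17, mL=20/13, mR=1640/221
obs B: pose=(-6,1,W) → sL=200/9, sR=8, mL=100/9, mR=136/9
sensor matrix S = [[40/13, 200/17], [200/9, 8]]; det S = -471040/1989
solve [mL_A; mL_B] = S·[w00; w01] and [mR_A; mR_B] = S·[w10; w11]:
  w00 = 1/2, w01 = 0, w10 = 1/2, w11 = 1/2

1/2 0 1/2 1/2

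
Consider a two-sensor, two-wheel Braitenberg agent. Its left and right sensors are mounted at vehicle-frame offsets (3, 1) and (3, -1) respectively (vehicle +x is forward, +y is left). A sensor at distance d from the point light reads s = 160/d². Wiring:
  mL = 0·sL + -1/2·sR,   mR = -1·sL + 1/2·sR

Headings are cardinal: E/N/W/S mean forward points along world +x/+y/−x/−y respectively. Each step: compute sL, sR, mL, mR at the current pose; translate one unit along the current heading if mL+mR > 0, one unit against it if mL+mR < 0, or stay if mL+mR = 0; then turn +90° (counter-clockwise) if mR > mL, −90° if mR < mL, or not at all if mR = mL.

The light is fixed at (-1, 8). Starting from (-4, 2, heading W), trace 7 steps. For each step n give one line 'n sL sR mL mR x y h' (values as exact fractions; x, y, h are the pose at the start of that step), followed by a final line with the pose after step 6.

n=0: pose=(-4,2,W); sL=32/17, sR=160/61; mL=-80/61, mR=-592/1037; mL+mR=-32/17 → advance -1; mR−mL=768/1037 → turn +1·90°
n=1: pose=(-3,2,S); sL=80/41, sR=16/9; mL=-8/9, mR=-392/369; mL+mR=-80/41 → advance -1; mR−mL=-64/369 → turn -1·90°
n=2: pose=(-3,3,W); sL=160/61, sR=160/41; mL=-80/41, mR=-1680/2501; mL+mR=-160/61 → advance -1; mR−mL=3200/2501 → turn +1·90°
n=3: pose=(-2,3,S); sL=5/2, sR=40/17; mL=-20/17, mR=-45/34; mL+mR=-5/2 → advance -1; mR−mL=-5/34 → turn -1·90°
n=4: pose=(-2,4,W); sL=160/41, sR=32/5; mL=-16/5, mR=-144/205; mL+mR=-160/41 → advance -1; mR−mL=512/205 → turn +1·90°
n=5: pose=(-1,4,S); sL=16/5, sR=16/5; mL=-8/5, mR=-8/5; mL+mR=-16/5 → advance -1; mR−mL=0 → turn +0·90°
n=6: pose=(-1,5,S); sL=160/37, sR=160/37; mL=-80/37, mR=-80/37; mL+mR=-160/37 → advance -1; mR−mL=0 → turn +0·90°

0 32/17 160/61 -80/61 -592/1037 -4 2 W
1 80/41 16/9 -8/9 -392/369 -3 2 S
2 160/61 160/41 -80/41 -1680/2501 -3 3 W
3 5/2 40/17 -20/17 -45/34 -2 3 S
4 160/41 32/5 -16/5 -144/205 -2 4 W
5 16/5 16/5 -8/5 -8/5 -1 4 S
6 160/37 160/37 -80/37 -80/37 -1 5 S
final -1 6 S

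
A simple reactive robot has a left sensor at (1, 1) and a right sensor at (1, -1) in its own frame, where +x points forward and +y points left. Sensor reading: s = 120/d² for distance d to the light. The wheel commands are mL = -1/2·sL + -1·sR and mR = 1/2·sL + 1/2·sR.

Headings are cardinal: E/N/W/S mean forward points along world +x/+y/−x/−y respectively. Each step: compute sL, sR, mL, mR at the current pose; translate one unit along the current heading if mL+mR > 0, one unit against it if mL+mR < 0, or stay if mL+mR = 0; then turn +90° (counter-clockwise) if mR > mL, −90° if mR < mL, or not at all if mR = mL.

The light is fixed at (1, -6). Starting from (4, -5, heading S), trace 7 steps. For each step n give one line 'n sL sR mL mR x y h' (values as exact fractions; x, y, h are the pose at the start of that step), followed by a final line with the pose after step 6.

n=0: pose=(4,-5,S); sL=15/2, sR=30; mL=-135/4, mR=75/4; mL+mR=-15 → advance -1; mR−mL=105/2 → turn +1·90°
n=1: pose=(4,-4,E); sL=24/5, sR=120/17; mL=-804/85, mR=504/85; mL+mR=-60/17 → advance -1; mR−mL=1308/85 → turn +1·90°
n=2: pose=(3,-4,N); sL=12, sR=20/3; mL=-38/3, mR=28/3; mL+mR=-10/3 → advance -1; mR−mL=22 → turn +1·90°
n=3: pose=(3,-5,W); sL=120, sR=24; mL=-84, mR=72; mL+mR=-12 → advance -1; mR−mL=156 → turn +1·90°
n=4: pose=(4,-5,S); sL=15/2, sR=30; mL=-135/4, mR=75/4; mL+mR=-15 → advance -1; mR−mL=105/2 → turn +1·90°
n=5: pose=(4,-4,E); sL=24/5, sR=120/17; mL=-804/85, mR=504/85; mL+mR=-60/17 → advance -1; mR−mL=1308/85 → turn +1·90°
n=6: pose=(3,-4,N); sL=12, sR=20/3; mL=-38/3, mR=28/3; mL+mR=-10/3 → advance -1; mR−mL=22 → turn +1·90°

0 15/2 30 -135/4 75/4 4 -5 S
1 24/5 120/17 -804/85 504/85 4 -4 E
2 12 20/3 -38/3 28/3 3 -4 N
3 120 24 -84 72 3 -5 W
4 15/2 30 -135/4 75/4 4 -5 S
5 24/5 120/17 -804/85 504/85 4 -4 E
6 12 20/3 -38/3 28/3 3 -4 N
final 3 -5 W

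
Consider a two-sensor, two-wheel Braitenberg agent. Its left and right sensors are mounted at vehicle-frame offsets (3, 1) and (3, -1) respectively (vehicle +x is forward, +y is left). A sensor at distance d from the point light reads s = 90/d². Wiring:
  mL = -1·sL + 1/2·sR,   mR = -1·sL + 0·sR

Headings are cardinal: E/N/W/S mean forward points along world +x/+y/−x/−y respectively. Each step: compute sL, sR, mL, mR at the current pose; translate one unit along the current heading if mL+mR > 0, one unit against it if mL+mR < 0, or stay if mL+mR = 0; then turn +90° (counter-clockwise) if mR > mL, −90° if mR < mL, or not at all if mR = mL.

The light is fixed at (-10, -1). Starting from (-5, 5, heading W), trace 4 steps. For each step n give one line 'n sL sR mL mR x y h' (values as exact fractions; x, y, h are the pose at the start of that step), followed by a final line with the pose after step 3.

0 90/29 90/53 -3465/1537 -90/29 -5 5 W
1 45/53 9/13 -693/1378 -45/53 -4 5 N
2 10/13 90/97 -385/1261 -10/13 -4 4 E
3 9/4 9/2 0 -9/4 -5 4 S
final -5 5 W

n=0: pose=(-5,5,W); sL=90/29, sR=90/53; mL=-3465/1537, mR=-90/29; mL+mR=-8235/1537 → advance -1; mR−mL=-45/53 → turn -1·90°
n=1: pose=(-4,5,N); sL=45/53, sR=9/13; mL=-693/1378, mR=-45/53; mL+mR=-1863/1378 → advance -1; mR−mL=-9/26 → turn -1·90°
n=2: pose=(-4,4,E); sL=10/13, sR=90/97; mL=-385/1261, mR=-10/13; mL+mR=-1355/1261 → advance -1; mR−mL=-45/97 → turn -1·90°
n=3: pose=(-5,4,S); sL=9/4, sR=9/2; mL=0, mR=-9/4; mL+mR=-9/4 → advance -1; mR−mL=-9/4 → turn -1·90°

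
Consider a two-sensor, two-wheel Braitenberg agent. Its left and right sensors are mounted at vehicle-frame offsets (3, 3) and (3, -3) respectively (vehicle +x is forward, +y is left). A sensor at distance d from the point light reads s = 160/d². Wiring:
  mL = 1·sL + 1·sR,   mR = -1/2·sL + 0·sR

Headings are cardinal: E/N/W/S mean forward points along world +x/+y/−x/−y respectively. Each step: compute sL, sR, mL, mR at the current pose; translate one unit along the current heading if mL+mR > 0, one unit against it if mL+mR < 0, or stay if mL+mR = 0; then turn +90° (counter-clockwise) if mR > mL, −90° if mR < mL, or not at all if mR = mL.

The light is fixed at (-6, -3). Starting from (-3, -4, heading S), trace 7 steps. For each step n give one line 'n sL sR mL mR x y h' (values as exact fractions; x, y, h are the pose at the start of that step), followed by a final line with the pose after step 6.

n=0: pose=(-3,-4,S); sL=40/13, sR=10; mL=170/13, mR=-20/13; mL+mR=150/13 → advance +1; mR−mL=-190/13 → turn -1·90°
n=1: pose=(-3,-5,W); sL=32/5, sR=160; mL=832/5, mR=-16/5; mL+mR=816/5 → advance +1; mR−mL=-848/5 → turn -1·90°
n=2: pose=(-4,-5,N); sL=80, sR=80/13; mL=1120/13, mR=-40; mL+mR=600/13 → advance +1; mR−mL=-1640/13 → turn -1·90°
n=3: pose=(-4,-4,E); sL=160/29, sR=160/41; mL=11200/1189, mR=-80/29; mL+mR=7920/1189 → advance +1; mR−mL=-14480/1189 → turn -1·90°
n=4: pose=(-3,-4,S); sL=40/13, sR=10; mL=170/13, mR=-20/13; mL+mR=150/13 → advance +1; mR−mL=-190/13 → turn -1·90°
n=5: pose=(-3,-5,W); sL=32/5, sR=160; mL=832/5, mR=-16/5; mL+mR=816/5 → advance +1; mR−mL=-848/5 → turn -1·90°
n=6: pose=(-4,-5,N); sL=80, sR=80/13; mL=1120/13, mR=-40; mL+mR=600/13 → advance +1; mR−mL=-1640/13 → turn -1·90°

0 40/13 10 170/13 -20/13 -3 -4 S
1 32/5 160 832/5 -16/5 -3 -5 W
2 80 80/13 1120/13 -40 -4 -5 N
3 160/29 160/41 11200/1189 -80/29 -4 -4 E
4 40/13 10 170/13 -20/13 -3 -4 S
5 32/5 160 832/5 -16/5 -3 -5 W
6 80 80/13 1120/13 -40 -4 -5 N
final -4 -4 E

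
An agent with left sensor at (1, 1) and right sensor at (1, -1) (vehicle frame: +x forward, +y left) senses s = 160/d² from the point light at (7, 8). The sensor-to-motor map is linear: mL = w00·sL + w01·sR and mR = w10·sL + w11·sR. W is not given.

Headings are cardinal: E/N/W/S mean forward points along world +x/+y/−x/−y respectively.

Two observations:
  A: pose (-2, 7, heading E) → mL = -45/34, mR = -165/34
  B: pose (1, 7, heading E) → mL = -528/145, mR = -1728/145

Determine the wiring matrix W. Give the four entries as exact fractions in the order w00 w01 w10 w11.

obs A: pose=(-2,7,E) → sL=5/2, sR=40/17, mL=-45/34, mR=-165/34
obs B: pose=(1,7,E) → sL=32/5, sR=160/29, mL=-528/145, mR=-1728/145
sensor matrix S = [[5/2, 40/17], [32/5, 160/29]]; det S = -624/493
solve [mL_A; mL_B] = S·[w00; w01] and [mR_A; mR_B] = S·[w10; w11]:
  w00 = -1, w01 = 1/2, w10 = -1, w11 = -1

-1 1/2 -1 -1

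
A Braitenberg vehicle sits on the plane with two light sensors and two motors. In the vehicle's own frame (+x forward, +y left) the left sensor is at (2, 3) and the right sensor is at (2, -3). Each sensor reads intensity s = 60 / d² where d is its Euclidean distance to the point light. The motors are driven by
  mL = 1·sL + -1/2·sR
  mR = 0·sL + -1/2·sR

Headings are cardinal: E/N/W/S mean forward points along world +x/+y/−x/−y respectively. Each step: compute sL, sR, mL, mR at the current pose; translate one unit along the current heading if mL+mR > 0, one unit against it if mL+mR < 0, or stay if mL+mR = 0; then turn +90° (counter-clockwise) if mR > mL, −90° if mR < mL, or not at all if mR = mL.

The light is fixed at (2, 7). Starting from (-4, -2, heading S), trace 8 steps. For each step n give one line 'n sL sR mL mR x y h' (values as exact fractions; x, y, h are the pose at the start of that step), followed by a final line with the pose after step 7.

n=0: pose=(-4,-2,S); sL=6/13, sR=30/101; mL=411/1313, mR=-15/101; mL+mR=216/1313 → advance +1; mR−mL=-6/13 → turn -1·90°
n=1: pose=(-4,-3,W); sL=60/233, sR=60/113; mL=-210/26329, mR=-30/113; mL+mR=-7200/26329 → advance -1; mR−mL=-60/233 → turn -1·90°
n=2: pose=(-3,-3,N); sL=15/32, sR=15/17; mL=15/544, mR=-15/34; mL+mR=-225/544 → advance -1; mR−mL=-15/32 → turn -1·90°
n=3: pose=(-3,-4,E); sL=60/73, sR=12/41; mL=2022/2993, mR=-6/41; mL+mR=1584/2993 → advance +1; mR−mL=-60/73 → turn -1·90°
n=4: pose=(-2,-4,S); sL=6/17, sR=30/109; mL=399/1853, mR=-15/109; mL+mR=144/1853 → advance +1; mR−mL=-6/17 → turn -1·90°
n=5: pose=(-2,-5,W); sL=20/87, sR=20/39; mL=-10/377, mR=-10/39; mL+mR=-320/1131 → advance -1; mR−mL=-20/87 → turn -1·90°
n=6: pose=(-1,-5,N); sL=15/34, sR=3/5; mL=12/85, mR=-3/10; mL+mR=-27/170 → advance -1; mR−mL=-15/34 → turn -1·90°
n=7: pose=(-1,-6,E); sL=60/101, sR=60/257; mL=12390/25957, mR=-30/257; mL+mR=9360/25957 → advance +1; mR−mL=-60/101 → turn -1·90°

0 6/13 30/101 411/1313 -15/101 -4 -2 S
1 60/233 60/113 -210/26329 -30/113 -4 -3 W
2 15/32 15/17 15/544 -15/34 -3 -3 N
3 60/73 12/41 2022/2993 -6/41 -3 -4 E
4 6/17 30/109 399/1853 -15/109 -2 -4 S
5 20/87 20/39 -10/377 -10/39 -2 -5 W
6 15/34 3/5 12/85 -3/10 -1 -5 N
7 60/101 60/257 12390/25957 -30/257 -1 -6 E
final 0 -6 S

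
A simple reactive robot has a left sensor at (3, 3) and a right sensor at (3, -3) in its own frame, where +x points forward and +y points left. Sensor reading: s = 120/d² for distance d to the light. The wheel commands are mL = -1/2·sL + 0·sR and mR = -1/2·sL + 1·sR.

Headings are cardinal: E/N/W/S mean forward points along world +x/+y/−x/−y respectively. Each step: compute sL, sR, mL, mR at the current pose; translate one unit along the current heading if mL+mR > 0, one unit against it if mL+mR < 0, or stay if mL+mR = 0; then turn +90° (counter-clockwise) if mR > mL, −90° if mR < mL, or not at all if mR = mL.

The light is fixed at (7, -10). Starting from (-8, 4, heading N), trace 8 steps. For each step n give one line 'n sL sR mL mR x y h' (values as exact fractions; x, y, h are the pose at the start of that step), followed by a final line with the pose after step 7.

n=0: pose=(-8,4,N); sL=120/613, sR=120/433; mL=-60/613, mR=47580/265429; mL+mR=21600/265429 → advance +1; mR−mL=120/433 → turn +1·90°
n=1: pose=(-8,5,W); sL=10/39, sR=5/27; mL=-5/39, mR=20/351; mL+mR=-25/351 → advance -1; mR−mL=5/27 → turn +1·90°
n=2: pose=(-7,5,S); sL=24/53, sR=120/433; mL=-12/53, mR=1164/22949; mL+mR=-4032/22949 → advance -1; mR−mL=120/433 → turn +1·90°
n=3: pose=(-7,6,E); sL=60/241, sR=12/29; mL=-30/241, mR=2022/6989; mL+mR=1152/6989 → advance +1; mR−mL=12/29 → turn +1·90°
n=4: pose=(-6,6,N); sL=120/617, sR=120/461; mL=-60/617, mR=46380/284437; mL+mR=18720/284437 → advance +1; mR−mL=120/461 → turn +1·90°
n=5: pose=(-6,7,W); sL=30/113, sR=15/82; mL=-15/113, mR=465/9266; mL+mR=-765/9266 → advance -1; mR−mL=15/82 → turn +1·90°
n=6: pose=(-5,7,S); sL=120/277, sR=120/421; mL=-60/277, mR=7980/116617; mL+mR=-17280/116617 → advance -1; mR−mL=120/421 → turn +1·90°
n=7: pose=(-5,8,E); sL=20/87, sR=20/51; mL=-10/87, mR=410/1479; mL+mR=80/493 → advance +1; mR−mL=20/51 → turn +1·90°

0 120/613 120/433 -60/613 47580/265429 -8 4 N
1 10/39 5/27 -5/39 20/351 -8 5 W
2 24/53 120/433 -12/53 1164/22949 -7 5 S
3 60/241 12/29 -30/241 2022/6989 -7 6 E
4 120/617 120/461 -60/617 46380/284437 -6 6 N
5 30/113 15/82 -15/113 465/9266 -6 7 W
6 120/277 120/421 -60/277 7980/116617 -5 7 S
7 20/87 20/51 -10/87 410/1479 -5 8 E
final -4 8 N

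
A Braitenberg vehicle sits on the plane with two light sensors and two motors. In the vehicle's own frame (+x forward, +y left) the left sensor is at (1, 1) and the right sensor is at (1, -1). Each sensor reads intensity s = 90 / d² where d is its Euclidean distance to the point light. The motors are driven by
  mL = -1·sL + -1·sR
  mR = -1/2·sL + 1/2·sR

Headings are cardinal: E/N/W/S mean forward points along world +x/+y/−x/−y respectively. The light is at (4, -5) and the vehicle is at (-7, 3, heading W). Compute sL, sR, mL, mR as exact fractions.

left sensor world pos  = (-8, 2); dL² = 193
right sensor world pos = (-8, 4); dR² = 225
sL = 90/193 = 90/193
sR = 90/225 = 2/5
mL = -1·sL + -1·sR = -836/965
mR = -1/2·sL + 1/2·sR = -32/965

90/193 2/5 -836/965 -32/965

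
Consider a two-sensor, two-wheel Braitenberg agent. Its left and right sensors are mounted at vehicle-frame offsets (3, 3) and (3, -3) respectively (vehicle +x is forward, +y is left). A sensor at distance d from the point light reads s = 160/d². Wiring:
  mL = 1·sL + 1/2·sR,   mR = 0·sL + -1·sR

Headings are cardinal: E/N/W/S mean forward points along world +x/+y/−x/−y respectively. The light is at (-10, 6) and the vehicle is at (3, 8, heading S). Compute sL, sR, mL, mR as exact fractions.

160/257 160/101 36720/25957 -160/101

left sensor world pos  = (6, 5); dL² = 257
right sensor world pos = (0, 5); dR² = 101
sL = 160/257 = 160/257
sR = 160/101 = 160/101
mL = 1·sL + 1/2·sR = 36720/25957
mR = 0·sL + -1·sR = -160/101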